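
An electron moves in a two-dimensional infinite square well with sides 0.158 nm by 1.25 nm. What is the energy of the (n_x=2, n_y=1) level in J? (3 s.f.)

E = 9.69×10^-18 J

For a 2D rectangular well E = (h²/8m_e)·Σ n_i²/L_i² = (6.626×10^-34)²/(8·9.109×10^-31) · [2²/(0.158 nm)² + 1²/(1.25 nm)²].
Evaluating gives E = 9.69×10^-18 J.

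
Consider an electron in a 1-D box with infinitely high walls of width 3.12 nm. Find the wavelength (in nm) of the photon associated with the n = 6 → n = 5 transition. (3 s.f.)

E_1 = h²/(8m_eL²) = 6.189×10^-21 J, so ΔE = (6² − 5²)E_1 = 6.808×10^-20 J.
λ = hc/ΔE = (6.626×10^-34·2.998×10^8)/6.808×10^-20 = 2.92×10^-6 m = 2.92×10^3 nm.

λ = 2.92×10^3 nm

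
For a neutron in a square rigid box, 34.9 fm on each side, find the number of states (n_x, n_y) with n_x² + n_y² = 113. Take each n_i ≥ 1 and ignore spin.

The level has n_x² + n_y² = 113. The ordered positive-integer solutions are (7, 8), (8, 7).
That gives 2 states.

degeneracy = 2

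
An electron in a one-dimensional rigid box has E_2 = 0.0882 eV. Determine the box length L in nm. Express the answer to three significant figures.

L = 4.13 nm

From E_n = n²h²/(8m_eL²), L = n·h/√(8m_eE_n).
E_2 = 0.0882 eV = 1.413×10^-20 J, so L = 2·6.626×10^-34/√(8·9.109×10^-31·1.413×10^-20) = 4.13×10^-9 m = 4.13 nm.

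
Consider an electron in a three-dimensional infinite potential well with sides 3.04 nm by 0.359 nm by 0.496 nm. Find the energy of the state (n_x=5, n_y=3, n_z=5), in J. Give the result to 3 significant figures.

E = 1.05×10^-17 J

For a 3D rectangular well E = (h²/8m_e)·Σ n_i²/L_i² = (6.626×10^-34)²/(8·9.109×10^-31) · [5²/(3.04 nm)² + 3²/(0.359 nm)² + 5²/(0.496 nm)²].
Evaluating gives E = 1.05×10^-17 J.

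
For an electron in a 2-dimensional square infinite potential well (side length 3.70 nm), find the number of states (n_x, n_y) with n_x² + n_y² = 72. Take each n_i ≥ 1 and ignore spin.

The level has n_x² + n_y² = 72. The ordered positive-integer solutions are (6, 6).
That gives 1 state.

degeneracy = 1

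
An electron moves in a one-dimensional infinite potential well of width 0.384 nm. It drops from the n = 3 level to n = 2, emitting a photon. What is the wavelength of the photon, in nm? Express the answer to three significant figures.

λ = 97.2 nm

E_1 = h²/(8m_eL²) = 4.086×10^-19 J, so ΔE = (3² − 2²)E_1 = 2.043×10^-18 J.
λ = hc/ΔE = (6.626×10^-34·2.998×10^8)/2.043×10^-18 = 9.72×10^-8 m = 97.2 nm.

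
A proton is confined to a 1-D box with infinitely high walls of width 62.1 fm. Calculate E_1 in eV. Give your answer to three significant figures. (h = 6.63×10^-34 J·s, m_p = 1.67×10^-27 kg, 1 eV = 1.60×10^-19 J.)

E_1 = 5.33×10^4 eV

For an infinite well E_n = n²h²/(8m_pL²), so E_1 = h²/(8m_pL²) = (6.63×10^-34)²/(8·1.67×10^-27·(6.21×10^-14 m)²) = 8.532×10^-15 J.
Converting, E_1 = 8.532×10^-15 J / (1.60×10^-19 J/eV) = 5.33×10^4 eV.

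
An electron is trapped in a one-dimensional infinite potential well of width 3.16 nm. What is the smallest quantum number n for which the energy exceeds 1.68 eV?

E_1 = h²/(8m_eL²) = 6.033×10^-21 J = 0.03766 eV.
Need n² > 1.68/0.03766 = 44.61, i.e. n > 6.679.
The smallest integer satisfying this is n = 7.

n = 7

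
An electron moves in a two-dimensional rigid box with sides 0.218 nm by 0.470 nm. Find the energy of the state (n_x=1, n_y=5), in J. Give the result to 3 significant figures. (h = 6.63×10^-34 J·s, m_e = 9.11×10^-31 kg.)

E = 8.10×10^-18 J

For a 2D rectangular well E = (h²/8m_e)·Σ n_i²/L_i² = (6.63×10^-34)²/(8·9.11×10^-31) · [1²/(0.218 nm)² + 5²/(0.470 nm)²].
Evaluating gives E = 8.10×10^-18 J.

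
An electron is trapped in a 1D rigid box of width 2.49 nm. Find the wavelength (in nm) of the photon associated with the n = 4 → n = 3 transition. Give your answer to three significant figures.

λ = 2.92×10^3 nm

E_1 = h²/(8m_eL²) = 9.717×10^-21 J, so ΔE = (4² − 3²)E_1 = 6.802×10^-20 J.
λ = hc/ΔE = (6.626×10^-34·2.998×10^8)/6.802×10^-20 = 2.92×10^-6 m = 2.92×10^3 nm.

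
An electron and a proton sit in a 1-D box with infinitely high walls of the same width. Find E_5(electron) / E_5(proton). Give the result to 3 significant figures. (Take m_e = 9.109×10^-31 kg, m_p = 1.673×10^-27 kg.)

1.84×10^3

E_n ∝ 1/m at fixed n and L, so the ratio is m_p/m_e = 1.673×10^-27/9.109×10^-31 = 1.84×10^3.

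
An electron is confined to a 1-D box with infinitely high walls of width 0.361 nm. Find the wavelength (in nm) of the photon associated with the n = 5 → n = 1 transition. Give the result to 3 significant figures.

E_1 = h²/(8m_eL²) = 4.623×10^-19 J, so ΔE = (5² − 1²)E_1 = 1.110×10^-17 J.
λ = hc/ΔE = (6.626×10^-34·2.998×10^8)/1.110×10^-17 = 1.79×10^-8 m = 17.9 nm.

λ = 17.9 nm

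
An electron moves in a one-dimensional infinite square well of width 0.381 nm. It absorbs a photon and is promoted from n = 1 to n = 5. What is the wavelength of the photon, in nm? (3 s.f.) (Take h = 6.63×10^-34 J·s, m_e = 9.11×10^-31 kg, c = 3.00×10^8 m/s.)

λ = 19.9 nm

E_1 = h²/(8m_eL²) = 4.155×10^-19 J, so ΔE = (5² − 1²)E_1 = 9.972×10^-18 J.
λ = hc/ΔE = (6.63×10^-34·3.00×10^8)/9.972×10^-18 = 1.99×10^-8 m = 19.9 nm.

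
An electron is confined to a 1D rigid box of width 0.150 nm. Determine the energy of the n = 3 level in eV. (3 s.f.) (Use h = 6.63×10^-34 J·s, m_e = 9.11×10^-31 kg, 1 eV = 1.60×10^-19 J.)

E_3 = 151 eV

For an infinite well E_n = n²h²/(8m_eL²), so E_1 = h²/(8m_eL²) = (6.63×10^-34)²/(8·9.11×10^-31·(1.50×10^-10 m)²) = 2.681×10^-18 J.
Then E_3 = 3²·E_1 = 9·2.681×10^-18 J = 2.413×10^-17 J.
Converting, E_3 = 2.413×10^-17 J / (1.60×10^-19 J/eV) = 151 eV.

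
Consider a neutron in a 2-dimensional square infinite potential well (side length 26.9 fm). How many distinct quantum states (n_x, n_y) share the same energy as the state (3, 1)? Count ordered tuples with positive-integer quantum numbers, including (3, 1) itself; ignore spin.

degeneracy = 2

The level has n_x² + n_y² = 10. The ordered positive-integer solutions are (1, 3), (3, 1).
That gives 2 states.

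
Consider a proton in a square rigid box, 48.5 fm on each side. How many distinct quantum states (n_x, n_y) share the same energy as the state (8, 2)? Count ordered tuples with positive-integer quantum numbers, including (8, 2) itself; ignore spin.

degeneracy = 2

The level has n_x² + n_y² = 68. The ordered positive-integer solutions are (2, 8), (8, 2).
That gives 2 states.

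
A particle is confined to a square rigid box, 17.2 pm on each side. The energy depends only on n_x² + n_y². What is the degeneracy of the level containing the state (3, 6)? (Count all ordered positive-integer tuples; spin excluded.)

degeneracy = 2

The level has n_x² + n_y² = 45. The ordered positive-integer solutions are (3, 6), (6, 3).
That gives 2 states.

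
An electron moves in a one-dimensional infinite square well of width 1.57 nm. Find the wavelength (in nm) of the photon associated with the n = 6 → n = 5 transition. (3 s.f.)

λ = 739 nm

E_1 = h²/(8m_eL²) = 2.444×10^-20 J, so ΔE = (6² − 5²)E_1 = 2.688×10^-19 J.
λ = hc/ΔE = (6.626×10^-34·2.998×10^8)/2.688×10^-19 = 7.39×10^-7 m = 739 nm.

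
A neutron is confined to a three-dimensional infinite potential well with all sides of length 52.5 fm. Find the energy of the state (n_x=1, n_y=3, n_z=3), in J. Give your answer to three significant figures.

E = 2.26×10^-13 J

For a 3D rectangular well E = (h²/8m_n)·Σ n_i²/L_i² = (6.626×10^-34)²/(8·1.675×10^-27) · [1²/(52.5 fm)² + 3²/(52.5 fm)² + 3²/(52.5 fm)²].
Evaluating gives E = 2.26×10^-13 J.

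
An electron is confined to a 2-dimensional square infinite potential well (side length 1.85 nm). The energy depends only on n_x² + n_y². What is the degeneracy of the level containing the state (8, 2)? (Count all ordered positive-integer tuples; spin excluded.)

degeneracy = 2

The level has n_x² + n_y² = 68. The ordered positive-integer solutions are (2, 8), (8, 2).
That gives 2 states.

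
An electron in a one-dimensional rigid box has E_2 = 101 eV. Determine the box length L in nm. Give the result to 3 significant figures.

L = 0.122 nm

From E_n = n²h²/(8m_eL²), L = n·h/√(8m_eE_n).
E_2 = 101 eV = 1.618×10^-17 J, so L = 2·6.626×10^-34/√(8·9.109×10^-31·1.618×10^-17) = 1.22×10^-10 m = 0.122 nm.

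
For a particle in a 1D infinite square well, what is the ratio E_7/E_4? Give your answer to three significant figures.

E_n ∝ n², so E_7/E_4 = 7²/4² = 49/16 = 3.06.

3.06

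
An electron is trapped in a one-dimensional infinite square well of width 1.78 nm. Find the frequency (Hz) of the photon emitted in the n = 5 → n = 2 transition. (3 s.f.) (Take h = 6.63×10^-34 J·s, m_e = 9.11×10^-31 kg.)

f = 6.03×10^14 Hz

E_1 = h²/(8m_eL²) = 1.904×10^-20 J and ΔE = (5² − 2²)E_1 = 3.998×10^-19 J.
f = ΔE/h = 3.998×10^-19/6.63×10^-34 = 6.03×10^14 Hz.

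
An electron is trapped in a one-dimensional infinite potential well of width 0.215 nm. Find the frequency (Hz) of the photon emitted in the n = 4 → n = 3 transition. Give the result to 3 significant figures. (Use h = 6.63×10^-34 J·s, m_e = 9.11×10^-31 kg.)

E_1 = h²/(8m_eL²) = 1.305×10^-18 J and ΔE = (4² − 3²)E_1 = 9.135×10^-18 J.
f = ΔE/h = 9.135×10^-18/6.63×10^-34 = 1.38×10^16 Hz.

f = 1.38×10^16 Hz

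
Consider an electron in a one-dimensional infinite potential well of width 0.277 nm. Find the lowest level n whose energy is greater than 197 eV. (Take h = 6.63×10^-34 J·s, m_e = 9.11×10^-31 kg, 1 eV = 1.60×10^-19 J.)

n = 7

E_1 = h²/(8m_eL²) = 7.861×10^-19 J = 4.913 eV.
Need n² > 197/4.913 = 40.10, i.e. n > 6.332.
The smallest integer satisfying this is n = 7.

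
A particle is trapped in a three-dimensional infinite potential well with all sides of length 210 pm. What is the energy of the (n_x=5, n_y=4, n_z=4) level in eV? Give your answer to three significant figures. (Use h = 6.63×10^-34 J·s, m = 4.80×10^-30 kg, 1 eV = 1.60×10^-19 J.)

For a 3D rectangular well E = (h²/8m)·Σ n_i²/L_i² = (6.63×10^-34)²/(8·4.80×10^-30) · [5²/(210 pm)² + 4²/(210 pm)² + 4²/(210 pm)²].
Evaluating gives E = 1.480×10^-17 J = 92.5 eV.

E = 92.5 eV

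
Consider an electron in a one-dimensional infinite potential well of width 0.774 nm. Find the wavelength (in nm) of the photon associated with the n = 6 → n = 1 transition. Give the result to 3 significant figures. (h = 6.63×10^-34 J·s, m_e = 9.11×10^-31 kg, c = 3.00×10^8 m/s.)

E_1 = h²/(8m_eL²) = 1.007×10^-19 J, so ΔE = (6² − 1²)E_1 = 3.525×10^-18 J.
λ = hc/ΔE = (6.63×10^-34·3.00×10^8)/3.525×10^-18 = 5.64×10^-8 m = 56.4 nm.

λ = 56.4 nm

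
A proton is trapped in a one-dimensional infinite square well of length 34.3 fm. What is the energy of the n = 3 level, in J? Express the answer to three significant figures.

For an infinite well E_n = n²h²/(8m_pL²), so E_1 = h²/(8m_pL²) = (6.626×10^-34)²/(8·1.673×10^-27·(3.43×10^-14 m)²) = 2.788×10^-14 J.
Then E_3 = 3²·E_1 = 9·2.788×10^-14 J = 2.51×10^-13 J.

E_3 = 2.51×10^-13 J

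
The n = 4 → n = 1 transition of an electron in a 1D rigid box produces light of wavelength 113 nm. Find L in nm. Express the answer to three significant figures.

The photon carries ΔE = hc/λ = 6.626×10^-34·2.998×10^8/1.13×10^-7 m = 1.758×10^-18 J.
Since ΔE = (4² − 1²)E_1, E_1 = 1.172×10^-19 J, and L = h/√(8m_eE_1) = 7.17×10^-10 m = 0.717 nm.

L = 0.717 nm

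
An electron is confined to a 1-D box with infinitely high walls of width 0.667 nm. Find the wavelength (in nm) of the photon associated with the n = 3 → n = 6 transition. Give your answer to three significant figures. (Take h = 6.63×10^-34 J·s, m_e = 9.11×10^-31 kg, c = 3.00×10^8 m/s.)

λ = 54.3 nm

E_1 = h²/(8m_eL²) = 1.356×10^-19 J, so ΔE = (6² − 3²)E_1 = 3.661×10^-18 J.
λ = hc/ΔE = (6.63×10^-34·3.00×10^8)/3.661×10^-18 = 5.43×10^-8 m = 54.3 nm.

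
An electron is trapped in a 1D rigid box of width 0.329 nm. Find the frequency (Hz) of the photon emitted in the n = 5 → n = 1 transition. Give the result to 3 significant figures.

E_1 = h²/(8m_eL²) = 5.566×10^-19 J and ΔE = (5² − 1²)E_1 = 1.336×10^-17 J.
f = ΔE/h = 1.336×10^-17/6.626×10^-34 = 2.02×10^16 Hz.

f = 2.02×10^16 Hz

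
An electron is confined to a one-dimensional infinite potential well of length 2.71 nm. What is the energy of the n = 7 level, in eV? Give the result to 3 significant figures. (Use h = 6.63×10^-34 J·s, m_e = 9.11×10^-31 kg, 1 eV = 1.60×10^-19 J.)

For an infinite well E_n = n²h²/(8m_eL²), so E_1 = h²/(8m_eL²) = (6.63×10^-34)²/(8·9.11×10^-31·(2.71×10^-9 m)²) = 8.213×10^-21 J.
Then E_7 = 7²·E_1 = 49·8.213×10^-21 J = 4.024×10^-19 J.
Converting, E_7 = 4.024×10^-19 J / (1.60×10^-19 J/eV) = 2.52 eV.

E_7 = 2.52 eV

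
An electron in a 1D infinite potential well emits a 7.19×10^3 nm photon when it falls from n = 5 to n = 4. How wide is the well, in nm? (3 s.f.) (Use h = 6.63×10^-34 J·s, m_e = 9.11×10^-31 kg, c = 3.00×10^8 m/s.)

L = 4.43 nm

The photon carries ΔE = hc/λ = 6.63×10^-34·3.00×10^8/7.19×10^-6 m = 2.766×10^-20 J.
Since ΔE = (5² − 4²)E_1, E_1 = 3.073×10^-21 J, and L = h/√(8m_eE_1) = 4.43×10^-9 m = 4.43 nm.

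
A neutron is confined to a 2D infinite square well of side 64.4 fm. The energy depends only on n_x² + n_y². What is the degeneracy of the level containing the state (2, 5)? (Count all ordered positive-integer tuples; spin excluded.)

degeneracy = 2

The level has n_x² + n_y² = 29. The ordered positive-integer solutions are (2, 5), (5, 2).
That gives 2 states.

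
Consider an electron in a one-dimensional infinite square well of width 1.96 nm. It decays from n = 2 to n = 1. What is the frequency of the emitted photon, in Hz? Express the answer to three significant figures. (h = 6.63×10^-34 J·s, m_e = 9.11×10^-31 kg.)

f = 7.10×10^13 Hz

E_1 = h²/(8m_eL²) = 1.570×10^-20 J and ΔE = (2² − 1²)E_1 = 4.710×10^-20 J.
f = ΔE/h = 4.710×10^-20/6.63×10^-34 = 7.10×10^13 Hz.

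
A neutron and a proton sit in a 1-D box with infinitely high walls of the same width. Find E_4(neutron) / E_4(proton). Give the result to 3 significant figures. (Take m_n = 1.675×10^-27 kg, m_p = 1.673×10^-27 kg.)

E_n ∝ 1/m at fixed n and L, so the ratio is m_p/m_n = 1.673×10^-27/1.675×10^-27 = 0.999.

0.999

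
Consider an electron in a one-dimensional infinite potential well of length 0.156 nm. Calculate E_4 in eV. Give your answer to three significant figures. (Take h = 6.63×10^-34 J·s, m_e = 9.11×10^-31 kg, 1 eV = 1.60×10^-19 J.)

For an infinite well E_n = n²h²/(8m_eL²), so E_1 = h²/(8m_eL²) = (6.63×10^-34)²/(8·9.11×10^-31·(1.56×10^-10 m)²) = 2.478×10^-18 J.
Then E_4 = 4²·E_1 = 16·2.478×10^-18 J = 3.965×10^-17 J.
Converting, E_4 = 3.965×10^-17 J / (1.60×10^-19 J/eV) = 248 eV.

E_4 = 248 eV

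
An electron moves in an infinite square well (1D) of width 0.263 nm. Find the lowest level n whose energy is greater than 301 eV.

n = 8

E_1 = h²/(8m_eL²) = 8.710×10^-19 J = 5.437 eV.
Need n² > 301/5.437 = 55.36, i.e. n > 7.440.
The smallest integer satisfying this is n = 8.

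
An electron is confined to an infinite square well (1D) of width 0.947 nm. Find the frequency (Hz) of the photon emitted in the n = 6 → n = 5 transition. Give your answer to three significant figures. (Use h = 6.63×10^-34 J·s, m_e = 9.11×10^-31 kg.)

f = 1.12×10^15 Hz

E_1 = h²/(8m_eL²) = 6.725×10^-20 J and ΔE = (6² − 5²)E_1 = 7.398×10^-19 J.
f = ΔE/h = 7.398×10^-19/6.63×10^-34 = 1.12×10^15 Hz.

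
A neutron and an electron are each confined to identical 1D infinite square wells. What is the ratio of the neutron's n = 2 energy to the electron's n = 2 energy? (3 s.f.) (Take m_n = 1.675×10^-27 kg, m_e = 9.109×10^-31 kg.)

5.44×10^-4

E_n ∝ 1/m at fixed n and L, so the ratio is m_e/m_n = 9.109×10^-31/1.675×10^-27 = 5.44×10^-4.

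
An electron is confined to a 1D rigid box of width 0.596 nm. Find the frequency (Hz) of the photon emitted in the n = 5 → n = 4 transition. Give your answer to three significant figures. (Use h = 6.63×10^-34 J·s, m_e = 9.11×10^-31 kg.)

E_1 = h²/(8m_eL²) = 1.698×10^-19 J and ΔE = (5² − 4²)E_1 = 1.528×10^-18 J.
f = ΔE/h = 1.528×10^-18/6.63×10^-34 = 2.30×10^15 Hz.

f = 2.30×10^15 Hz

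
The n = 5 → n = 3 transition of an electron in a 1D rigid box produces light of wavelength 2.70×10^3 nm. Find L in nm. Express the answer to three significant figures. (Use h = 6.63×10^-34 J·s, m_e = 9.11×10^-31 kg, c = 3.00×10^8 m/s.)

The photon carries ΔE = hc/λ = 6.63×10^-34·3.00×10^8/2.70×10^-6 m = 7.367×10^-20 J.
Since ΔE = (5² − 3²)E_1, E_1 = 4.604×10^-21 J, and L = h/√(8m_eE_1) = 3.62×10^-9 m = 3.62 nm.

L = 3.62 nm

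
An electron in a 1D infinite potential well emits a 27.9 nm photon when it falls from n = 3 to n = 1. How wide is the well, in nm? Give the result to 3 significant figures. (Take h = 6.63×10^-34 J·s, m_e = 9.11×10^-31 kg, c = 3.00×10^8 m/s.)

The photon carries ΔE = hc/λ = 6.63×10^-34·3.00×10^8/2.79×10^-8 m = 7.129×10^-18 J.
Since ΔE = (3² − 1²)E_1, E_1 = 8.911×10^-19 J, and L = h/√(8m_eE_1) = 2.60×10^-10 m = 0.260 nm.

L = 0.260 nm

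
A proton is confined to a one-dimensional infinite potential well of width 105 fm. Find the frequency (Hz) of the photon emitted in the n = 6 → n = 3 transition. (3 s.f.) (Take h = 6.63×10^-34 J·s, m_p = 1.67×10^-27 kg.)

f = 1.22×10^20 Hz

E_1 = h²/(8m_pL²) = 2.984×10^-15 J and ΔE = (6² − 3²)E_1 = 8.057×10^-14 J.
f = ΔE/h = 8.057×10^-14/6.63×10^-34 = 1.22×10^20 Hz.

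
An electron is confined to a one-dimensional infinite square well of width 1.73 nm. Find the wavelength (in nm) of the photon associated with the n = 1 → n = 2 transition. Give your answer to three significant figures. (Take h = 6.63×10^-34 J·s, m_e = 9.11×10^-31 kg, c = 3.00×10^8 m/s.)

λ = 3.29×10^3 nm

E_1 = h²/(8m_eL²) = 2.015×10^-20 J, so ΔE = (2² − 1²)E_1 = 6.045×10^-20 J.
λ = hc/ΔE = (6.63×10^-34·3.00×10^8)/6.045×10^-20 = 3.29×10^-6 m = 3.29×10^3 nm.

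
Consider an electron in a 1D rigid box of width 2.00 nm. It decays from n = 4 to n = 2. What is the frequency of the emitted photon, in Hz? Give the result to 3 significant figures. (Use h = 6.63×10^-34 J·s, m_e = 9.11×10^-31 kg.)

E_1 = h²/(8m_eL²) = 1.508×10^-20 J and ΔE = (4² − 2²)E_1 = 1.810×10^-19 J.
f = ΔE/h = 1.810×10^-19/6.63×10^-34 = 2.73×10^14 Hz.

f = 2.73×10^14 Hz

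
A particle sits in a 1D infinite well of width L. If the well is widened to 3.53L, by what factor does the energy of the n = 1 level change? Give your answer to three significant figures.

0.0803

E_n ∝ 1/L², so the energy scales by 1/3.53² = 0.0803.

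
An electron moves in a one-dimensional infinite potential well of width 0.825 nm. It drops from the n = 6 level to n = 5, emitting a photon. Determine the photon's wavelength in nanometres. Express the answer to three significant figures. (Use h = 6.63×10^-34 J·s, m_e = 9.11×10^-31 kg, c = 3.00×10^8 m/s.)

λ = 204 nm

E_1 = h²/(8m_eL²) = 8.862×10^-20 J, so ΔE = (6² − 5²)E_1 = 9.748×10^-19 J.
λ = hc/ΔE = (6.63×10^-34·3.00×10^8)/9.748×10^-19 = 2.04×10^-7 m = 204 nm.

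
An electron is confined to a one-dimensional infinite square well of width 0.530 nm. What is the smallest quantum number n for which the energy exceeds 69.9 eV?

E_1 = h²/(8m_eL²) = 2.145×10^-19 J = 1.339 eV.
Need n² > 69.9/1.339 = 52.20, i.e. n > 7.225.
The smallest integer satisfying this is n = 8.

n = 8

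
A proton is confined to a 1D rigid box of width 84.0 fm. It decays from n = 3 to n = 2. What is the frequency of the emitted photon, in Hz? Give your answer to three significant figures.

E_1 = h²/(8m_pL²) = 4.649×10^-15 J and ΔE = (3² − 2²)E_1 = 2.324×10^-14 J.
f = ΔE/h = 2.324×10^-14/6.626×10^-34 = 3.51×10^19 Hz.

f = 3.51×10^19 Hz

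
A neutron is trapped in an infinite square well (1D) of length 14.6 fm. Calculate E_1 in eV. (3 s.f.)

E_1 = 9.59×10^5 eV

For an infinite well E_n = n²h²/(8m_nL²), so E_1 = h²/(8m_nL²) = (6.626×10^-34)²/(8·1.675×10^-27·(1.46×10^-14 m)²) = 1.537×10^-13 J.
Converting, E_1 = 1.537×10^-13 J / (1.602×10^-19 J/eV) = 9.59×10^5 eV.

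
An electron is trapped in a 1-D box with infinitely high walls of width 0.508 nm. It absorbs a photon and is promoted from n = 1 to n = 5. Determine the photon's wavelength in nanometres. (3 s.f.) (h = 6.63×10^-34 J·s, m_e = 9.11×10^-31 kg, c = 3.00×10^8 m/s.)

λ = 35.5 nm

E_1 = h²/(8m_eL²) = 2.337×10^-19 J, so ΔE = (5² − 1²)E_1 = 5.609×10^-18 J.
λ = hc/ΔE = (6.63×10^-34·3.00×10^8)/5.609×10^-18 = 3.55×10^-8 m = 35.5 nm.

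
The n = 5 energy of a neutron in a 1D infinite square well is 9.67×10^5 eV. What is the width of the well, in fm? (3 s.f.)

L = 72.7 fm

From E_n = n²h²/(8m_nL²), L = n·h/√(8m_nE_n).
E_5 = 9.67×10^5 eV = 1.549×10^-13 J, so L = 5·6.626×10^-34/√(8·1.675×10^-27·1.549×10^-13) = 7.27×10^-14 m = 72.7 fm.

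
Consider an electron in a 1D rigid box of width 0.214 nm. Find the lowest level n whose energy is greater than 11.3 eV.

E_1 = h²/(8m_eL²) = 1.316×10^-18 J = 8.215 eV.
Need n² > 11.3/8.215 = 1.376, i.e. n > 1.173.
The smallest integer satisfying this is n = 2.

n = 2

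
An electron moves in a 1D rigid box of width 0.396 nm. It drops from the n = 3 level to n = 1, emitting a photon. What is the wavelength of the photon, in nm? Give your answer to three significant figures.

λ = 64.6 nm

E_1 = h²/(8m_eL²) = 3.842×10^-19 J, so ΔE = (3² − 1²)E_1 = 3.074×10^-18 J.
λ = hc/ΔE = (6.626×10^-34·2.998×10^8)/3.074×10^-18 = 6.46×10^-8 m = 64.6 nm.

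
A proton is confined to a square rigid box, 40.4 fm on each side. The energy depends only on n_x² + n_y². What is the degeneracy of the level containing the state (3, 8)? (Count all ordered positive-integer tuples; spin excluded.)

degeneracy = 2

The level has n_x² + n_y² = 73. The ordered positive-integer solutions are (3, 8), (8, 3).
That gives 2 states.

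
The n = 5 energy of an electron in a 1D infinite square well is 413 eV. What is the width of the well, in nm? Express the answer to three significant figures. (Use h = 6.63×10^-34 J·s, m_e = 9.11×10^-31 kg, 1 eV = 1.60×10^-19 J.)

From E_n = n²h²/(8m_eL²), L = n·h/√(8m_eE_n).
E_5 = 413 eV = 6.608×10^-17 J, so L = 5·6.63×10^-34/√(8·9.11×10^-31·6.608×10^-17) = 1.51×10^-10 m = 0.151 nm.

L = 0.151 nm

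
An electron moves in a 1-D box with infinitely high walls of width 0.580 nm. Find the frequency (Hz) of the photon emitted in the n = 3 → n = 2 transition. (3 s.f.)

f = 1.35×10^15 Hz

E_1 = h²/(8m_eL²) = 1.791×10^-19 J and ΔE = (3² − 2²)E_1 = 8.955×10^-19 J.
f = ΔE/h = 8.955×10^-19/6.626×10^-34 = 1.35×10^15 Hz.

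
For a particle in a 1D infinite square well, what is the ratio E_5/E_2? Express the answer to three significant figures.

E_n ∝ n², so E_5/E_2 = 5²/2² = 25/4 = 6.25.

6.25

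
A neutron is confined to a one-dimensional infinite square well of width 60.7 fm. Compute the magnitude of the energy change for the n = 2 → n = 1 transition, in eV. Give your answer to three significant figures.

|ΔE| = 1.67×10^5 eV

E_1 = h²/(8m_nL²) = 8.892×10^-15 J.
|ΔE| = |2² − 1²|·E_1 = 3·8.892×10^-15 J = 2.668×10^-14 J = 1.67×10^5 eV.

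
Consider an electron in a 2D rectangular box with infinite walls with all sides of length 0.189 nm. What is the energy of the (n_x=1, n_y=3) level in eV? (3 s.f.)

E = 105 eV

For a 2D rectangular well E = (h²/8m_e)·Σ n_i²/L_i² = (6.626×10^-34)²/(8·9.109×10^-31) · [1²/(0.189 nm)² + 3²/(0.189 nm)²].
Evaluating gives E = 1.687×10^-17 J = 105 eV.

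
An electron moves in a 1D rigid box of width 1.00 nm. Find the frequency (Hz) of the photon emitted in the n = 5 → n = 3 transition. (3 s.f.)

f = 1.45×10^15 Hz

E_1 = h²/(8m_eL²) = 6.025×10^-20 J and ΔE = (5² − 3²)E_1 = 9.640×10^-19 J.
f = ΔE/h = 9.640×10^-19/6.626×10^-34 = 1.45×10^15 Hz.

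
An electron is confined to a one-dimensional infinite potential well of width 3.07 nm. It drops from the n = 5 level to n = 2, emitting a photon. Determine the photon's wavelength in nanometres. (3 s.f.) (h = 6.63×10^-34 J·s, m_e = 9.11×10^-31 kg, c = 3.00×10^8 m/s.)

E_1 = h²/(8m_eL²) = 6.399×10^-21 J, so ΔE = (5² − 2²)E_1 = 1.344×10^-19 J.
λ = hc/ΔE = (6.63×10^-34·3.00×10^8)/1.344×10^-19 = 1.48×10^-6 m = 1.48×10^3 nm.

λ = 1.48×10^3 nm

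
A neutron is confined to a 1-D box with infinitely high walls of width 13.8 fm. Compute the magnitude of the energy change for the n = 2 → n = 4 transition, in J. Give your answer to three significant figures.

E_1 = h²/(8m_nL²) = 1.720×10^-13 J.
|ΔE| = |2² − 4²|·E_1 = 12·1.720×10^-13 J = 2.06×10^-12 J.

|ΔE| = 2.06×10^-12 J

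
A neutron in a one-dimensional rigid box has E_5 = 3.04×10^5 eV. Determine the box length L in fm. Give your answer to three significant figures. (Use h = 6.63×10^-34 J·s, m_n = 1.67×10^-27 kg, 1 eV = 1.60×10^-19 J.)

From E_n = n²h²/(8m_nL²), L = n·h/√(8m_nE_n).
E_5 = 3.04×10^5 eV = 4.864×10^-14 J, so L = 5·6.63×10^-34/√(8·1.67×10^-27·4.864×10^-14) = 1.30×10^-13 m = 130 fm.

L = 130 fm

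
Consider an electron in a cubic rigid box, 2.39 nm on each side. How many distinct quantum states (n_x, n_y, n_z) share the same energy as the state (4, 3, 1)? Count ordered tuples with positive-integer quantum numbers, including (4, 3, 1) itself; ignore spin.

degeneracy = 6

The level has n_x² + n_y² + n_z² = 26. The ordered positive-integer solutions are (1, 3, 4), (1, 4, 3), (3, 1, 4), (3, 4, 1), (4, 1, 3), (4, 3, 1).
That gives 6 states.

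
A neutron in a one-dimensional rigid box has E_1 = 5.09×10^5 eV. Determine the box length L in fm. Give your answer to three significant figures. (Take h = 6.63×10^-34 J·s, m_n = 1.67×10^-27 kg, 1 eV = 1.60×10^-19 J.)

From E_n = n²h²/(8m_nL²), L = n·h/√(8m_nE_n).
E_1 = 5.09×10^5 eV = 8.144×10^-14 J, so L = 1·6.63×10^-34/√(8·1.67×10^-27·8.144×10^-14) = 2.01×10^-14 m = 20.1 fm.

L = 20.1 fm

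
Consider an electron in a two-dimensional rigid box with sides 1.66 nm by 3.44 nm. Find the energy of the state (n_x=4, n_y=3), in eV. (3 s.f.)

E = 2.47 eV

For a 2D rectangular well E = (h²/8m_e)·Σ n_i²/L_i² = (6.626×10^-34)²/(8·9.109×10^-31) · [4²/(1.66 nm)² + 3²/(3.44 nm)²].
Evaluating gives E = 3.956×10^-19 J = 2.47 eV.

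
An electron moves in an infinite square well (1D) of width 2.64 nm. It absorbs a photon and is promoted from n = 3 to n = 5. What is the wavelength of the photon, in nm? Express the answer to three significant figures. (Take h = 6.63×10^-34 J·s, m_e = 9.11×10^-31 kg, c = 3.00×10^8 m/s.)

E_1 = h²/(8m_eL²) = 8.654×10^-21 J, so ΔE = (5² − 3²)E_1 = 1.385×10^-19 J.
λ = hc/ΔE = (6.63×10^-34·3.00×10^8)/1.385×10^-19 = 1.44×10^-6 m = 1.44×10^3 nm.

λ = 1.44×10^3 nm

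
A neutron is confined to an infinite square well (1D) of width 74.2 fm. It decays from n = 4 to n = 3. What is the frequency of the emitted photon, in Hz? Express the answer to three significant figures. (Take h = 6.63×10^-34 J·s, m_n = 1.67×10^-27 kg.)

f = 6.31×10^19 Hz

E_1 = h²/(8m_nL²) = 5.976×10^-15 J and ΔE = (4² − 3²)E_1 = 4.183×10^-14 J.
f = ΔE/h = 4.183×10^-14/6.63×10^-34 = 6.31×10^19 Hz.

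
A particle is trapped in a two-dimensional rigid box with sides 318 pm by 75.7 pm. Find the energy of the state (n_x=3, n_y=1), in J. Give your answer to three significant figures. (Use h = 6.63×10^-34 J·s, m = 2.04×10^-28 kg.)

For a 2D rectangular well E = (h²/8m)·Σ n_i²/L_i² = (6.63×10^-34)²/(8·2.04×10^-28) · [3²/(318 pm)² + 1²/(75.7 pm)²].
Evaluating gives E = 7.10×10^-20 J.

E = 7.10×10^-20 J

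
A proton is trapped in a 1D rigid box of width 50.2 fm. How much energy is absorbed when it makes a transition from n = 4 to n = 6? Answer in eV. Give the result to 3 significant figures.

|ΔE| = 1.63×10^6 eV

E_1 = h²/(8m_pL²) = 1.302×10^-14 J.
|ΔE| = |4² − 6²|·E_1 = 20·1.302×10^-14 J = 2.604×10^-13 J = 1.63×10^6 eV.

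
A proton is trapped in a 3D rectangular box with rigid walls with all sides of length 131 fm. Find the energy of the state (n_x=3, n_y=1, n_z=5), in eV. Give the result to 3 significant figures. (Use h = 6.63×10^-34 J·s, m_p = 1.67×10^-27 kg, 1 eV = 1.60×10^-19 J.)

E = 4.19×10^5 eV

For a 3D rectangular well E = (h²/8m_p)·Σ n_i²/L_i² = (6.63×10^-34)²/(8·1.67×10^-27) · [3²/(131 fm)² + 1²/(131 fm)² + 5²/(131 fm)²].
Evaluating gives E = 6.710×10^-14 J = 4.19×10^5 eV.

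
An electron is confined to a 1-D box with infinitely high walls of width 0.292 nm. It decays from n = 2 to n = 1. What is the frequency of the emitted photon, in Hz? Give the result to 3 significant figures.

E_1 = h²/(8m_eL²) = 7.066×10^-19 J and ΔE = (2² − 1²)E_1 = 2.120×10^-18 J.
f = ΔE/h = 2.120×10^-18/6.626×10^-34 = 3.20×10^15 Hz.

f = 3.20×10^15 Hz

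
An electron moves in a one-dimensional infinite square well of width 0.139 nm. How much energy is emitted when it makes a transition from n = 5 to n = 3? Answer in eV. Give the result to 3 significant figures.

E_1 = h²/(8m_eL²) = 3.118×10^-18 J.
|ΔE| = |5² − 3²|·E_1 = 16·3.118×10^-18 J = 4.989×10^-17 J = 311 eV.

|ΔE| = 311 eV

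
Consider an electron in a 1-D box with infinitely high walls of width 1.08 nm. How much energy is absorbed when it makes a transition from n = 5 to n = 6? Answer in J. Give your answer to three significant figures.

|ΔE| = 5.68×10^-19 J

E_1 = h²/(8m_eL²) = 5.165×10^-20 J.
|ΔE| = |5² − 6²|·E_1 = 11·5.165×10^-20 J = 5.68×10^-19 J.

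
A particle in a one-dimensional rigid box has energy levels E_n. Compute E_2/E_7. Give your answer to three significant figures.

0.0816

E_n ∝ n², so E_2/E_7 = 2²/7² = 4/49 = 0.0816.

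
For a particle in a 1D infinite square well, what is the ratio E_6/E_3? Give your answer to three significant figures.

E_n ∝ n², so E_6/E_3 = 6²/3² = 36/9 = 4.00.

4.00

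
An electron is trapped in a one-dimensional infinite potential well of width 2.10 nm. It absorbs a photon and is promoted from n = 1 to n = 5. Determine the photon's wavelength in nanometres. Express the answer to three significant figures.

E_1 = h²/(8m_eL²) = 1.366×10^-20 J, so ΔE = (5² − 1²)E_1 = 3.278×10^-19 J.
λ = hc/ΔE = (6.626×10^-34·2.998×10^8)/3.278×10^-19 = 6.06×10^-7 m = 606 nm.

λ = 606 nm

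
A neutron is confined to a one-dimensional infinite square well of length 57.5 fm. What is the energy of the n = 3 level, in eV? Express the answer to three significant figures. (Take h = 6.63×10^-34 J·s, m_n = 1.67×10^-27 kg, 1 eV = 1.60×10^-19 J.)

E_3 = 5.60×10^5 eV

For an infinite well E_n = n²h²/(8m_nL²), so E_1 = h²/(8m_nL²) = (6.63×10^-34)²/(8·1.67×10^-27·(5.75×10^-14 m)²) = 9.951×10^-15 J.
Then E_3 = 3²·E_1 = 9·9.951×10^-15 J = 8.956×10^-14 J.
Converting, E_3 = 8.956×10^-14 J / (1.60×10^-19 J/eV) = 5.60×10^5 eV.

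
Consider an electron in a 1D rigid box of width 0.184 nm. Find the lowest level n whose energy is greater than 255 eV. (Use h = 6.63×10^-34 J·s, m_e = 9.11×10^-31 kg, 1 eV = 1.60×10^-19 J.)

n = 5

E_1 = h²/(8m_eL²) = 1.781×10^-18 J = 11.13 eV.
Need n² > 255/11.13 = 22.91, i.e. n > 4.786.
The smallest integer satisfying this is n = 5.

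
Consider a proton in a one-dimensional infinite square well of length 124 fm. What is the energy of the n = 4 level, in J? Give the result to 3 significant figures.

E_4 = 3.41×10^-14 J

For an infinite well E_n = n²h²/(8m_pL²), so E_1 = h²/(8m_pL²) = (6.626×10^-34)²/(8·1.673×10^-27·(1.24×10^-13 m)²) = 2.133×10^-15 J.
Then E_4 = 4²·E_1 = 16·2.133×10^-15 J = 3.41×10^-14 J.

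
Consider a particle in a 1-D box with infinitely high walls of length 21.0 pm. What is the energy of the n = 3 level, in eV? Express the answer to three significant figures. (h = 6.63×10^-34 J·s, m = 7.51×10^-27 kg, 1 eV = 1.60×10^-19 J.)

E_3 = 0.933 eV

For an infinite well E_n = n²h²/(8mL²), so E_1 = h²/(8mL²) = (6.63×10^-34)²/(8·7.51×10^-27·(2.10×10^-11 m)²) = 1.659×10^-20 J.
Then E_3 = 3²·E_1 = 9·1.659×10^-20 J = 1.493×10^-19 J.
Converting, E_3 = 1.493×10^-19 J / (1.60×10^-19 J/eV) = 0.933 eV.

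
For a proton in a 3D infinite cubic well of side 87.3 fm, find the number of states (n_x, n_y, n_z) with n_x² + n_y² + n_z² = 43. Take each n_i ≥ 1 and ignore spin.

degeneracy = 3

The level has n_x² + n_y² + n_z² = 43. The ordered positive-integer solutions are (3, 3, 5), (3, 5, 3), (5, 3, 3).
That gives 3 states.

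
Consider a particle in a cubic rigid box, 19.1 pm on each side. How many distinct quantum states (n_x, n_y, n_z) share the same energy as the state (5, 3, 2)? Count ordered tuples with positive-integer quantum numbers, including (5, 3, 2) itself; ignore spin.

The level has n_x² + n_y² + n_z² = 38. The ordered positive-integer solutions are (1, 1, 6), (1, 6, 1), (2, 3, 5), (2, 5, 3), (3, 2, 5), (3, 5, 2), (5, 2, 3), (5, 3, 2), (6, 1, 1).
That gives 9 states.

degeneracy = 9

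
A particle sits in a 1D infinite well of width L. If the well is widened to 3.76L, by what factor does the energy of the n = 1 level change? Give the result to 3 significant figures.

E_n ∝ 1/L², so the energy scales by 1/3.76² = 0.0707.

0.0707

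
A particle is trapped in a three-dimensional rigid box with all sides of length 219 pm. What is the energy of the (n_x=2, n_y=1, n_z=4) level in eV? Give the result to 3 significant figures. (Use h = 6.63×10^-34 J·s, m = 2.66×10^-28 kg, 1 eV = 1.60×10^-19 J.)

E = 0.565 eV

For a 3D rectangular well E = (h²/8m)·Σ n_i²/L_i² = (6.63×10^-34)²/(8·2.66×10^-28) · [2²/(219 pm)² + 1²/(219 pm)² + 4²/(219 pm)²].
Evaluating gives E = 9.045×10^-20 J = 0.565 eV.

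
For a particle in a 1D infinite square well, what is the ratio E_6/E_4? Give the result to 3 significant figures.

2.25

E_n ∝ n², so E_6/E_4 = 6²/4² = 36/16 = 2.25.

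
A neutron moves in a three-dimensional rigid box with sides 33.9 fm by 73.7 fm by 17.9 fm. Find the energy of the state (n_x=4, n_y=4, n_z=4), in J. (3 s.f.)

E = 2.19×10^-12 J

For a 3D rectangular well E = (h²/8m_n)·Σ n_i²/L_i² = (6.626×10^-34)²/(8·1.675×10^-27) · [4²/(33.9 fm)² + 4²/(73.7 fm)² + 4²/(17.9 fm)²].
Evaluating gives E = 2.19×10^-12 J.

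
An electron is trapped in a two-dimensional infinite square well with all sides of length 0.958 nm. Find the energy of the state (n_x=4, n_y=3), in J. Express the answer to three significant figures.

E = 1.64×10^-18 J

For a 2D rectangular well E = (h²/8m_e)·Σ n_i²/L_i² = (6.626×10^-34)²/(8·9.109×10^-31) · [4²/(0.958 nm)² + 3²/(0.958 nm)²].
Evaluating gives E = 1.64×10^-18 J.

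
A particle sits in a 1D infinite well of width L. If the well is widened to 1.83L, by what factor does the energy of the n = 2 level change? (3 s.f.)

0.299

E_n ∝ 1/L², so the energy scales by 1/1.83² = 0.299.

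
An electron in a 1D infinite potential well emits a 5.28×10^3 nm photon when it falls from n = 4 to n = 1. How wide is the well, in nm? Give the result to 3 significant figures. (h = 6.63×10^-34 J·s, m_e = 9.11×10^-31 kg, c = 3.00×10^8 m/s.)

The photon carries ΔE = hc/λ = 6.63×10^-34·3.00×10^8/5.28×10^-6 m = 3.767×10^-20 J.
Since ΔE = (4² − 1²)E_1, E_1 = 2.511×10^-21 J, and L = h/√(8m_eE_1) = 4.90×10^-9 m = 4.90 nm.

L = 4.90 nm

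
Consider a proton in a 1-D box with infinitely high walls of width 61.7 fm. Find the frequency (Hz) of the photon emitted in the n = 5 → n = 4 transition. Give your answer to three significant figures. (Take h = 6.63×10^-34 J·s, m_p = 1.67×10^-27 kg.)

E_1 = h²/(8m_pL²) = 8.643×10^-15 J and ΔE = (5² − 4²)E_1 = 7.779×10^-14 J.
f = ΔE/h = 7.779×10^-14/6.63×10^-34 = 1.17×10^20 Hz.

f = 1.17×10^20 Hz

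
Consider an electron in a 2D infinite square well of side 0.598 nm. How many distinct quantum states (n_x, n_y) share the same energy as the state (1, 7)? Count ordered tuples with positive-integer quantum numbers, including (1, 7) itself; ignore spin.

The level has n_x² + n_y² = 50. The ordered positive-integer solutions are (1, 7), (5, 5), (7, 1).
That gives 3 states.

degeneracy = 3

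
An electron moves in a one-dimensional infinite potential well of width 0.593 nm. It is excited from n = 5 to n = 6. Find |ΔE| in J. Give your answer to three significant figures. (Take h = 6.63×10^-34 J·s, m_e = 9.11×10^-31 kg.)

E_1 = h²/(8m_eL²) = 1.715×10^-19 J.
|ΔE| = |5² − 6²|·E_1 = 11·1.715×10^-19 J = 1.89×10^-18 J.

|ΔE| = 1.89×10^-18 J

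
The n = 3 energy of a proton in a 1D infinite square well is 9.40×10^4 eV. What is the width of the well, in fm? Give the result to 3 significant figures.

From E_n = n²h²/(8m_pL²), L = n·h/√(8m_pE_n).
E_3 = 9.40×10^4 eV = 1.506×10^-14 J, so L = 3·6.626×10^-34/√(8·1.673×10^-27·1.506×10^-14) = 1.40×10^-13 m = 140 fm.

L = 140 fm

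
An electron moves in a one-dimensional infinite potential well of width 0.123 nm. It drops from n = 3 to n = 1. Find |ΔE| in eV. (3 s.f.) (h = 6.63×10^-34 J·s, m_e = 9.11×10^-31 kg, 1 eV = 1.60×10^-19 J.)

|ΔE| = 199 eV

E_1 = h²/(8m_eL²) = 3.987×10^-18 J.
|ΔE| = |3² − 1²|·E_1 = 8·3.987×10^-18 J = 3.190×10^-17 J = 199 eV.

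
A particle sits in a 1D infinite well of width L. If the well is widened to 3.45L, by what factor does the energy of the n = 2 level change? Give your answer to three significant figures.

0.0840

E_n ∝ 1/L², so the energy scales by 1/3.45² = 0.0840.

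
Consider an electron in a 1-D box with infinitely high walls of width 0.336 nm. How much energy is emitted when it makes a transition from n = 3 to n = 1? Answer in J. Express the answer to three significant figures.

E_1 = h²/(8m_eL²) = 5.337×10^-19 J.
|ΔE| = |3² − 1²|·E_1 = 8·5.337×10^-19 J = 4.27×10^-18 J.

|ΔE| = 4.27×10^-18 J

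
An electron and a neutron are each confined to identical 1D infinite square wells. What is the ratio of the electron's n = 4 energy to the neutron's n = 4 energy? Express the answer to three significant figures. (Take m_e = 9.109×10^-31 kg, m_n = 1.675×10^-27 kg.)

E_n ∝ 1/m at fixed n and L, so the ratio is m_n/m_e = 1.675×10^-27/9.109×10^-31 = 1.84×10^3.

1.84×10^3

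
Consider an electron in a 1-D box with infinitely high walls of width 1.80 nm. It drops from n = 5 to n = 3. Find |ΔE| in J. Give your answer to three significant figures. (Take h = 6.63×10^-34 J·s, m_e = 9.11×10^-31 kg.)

E_1 = h²/(8m_eL²) = 1.862×10^-20 J.
|ΔE| = |5² − 3²|·E_1 = 16·1.862×10^-20 J = 2.98×10^-19 J.

|ΔE| = 2.98×10^-19 J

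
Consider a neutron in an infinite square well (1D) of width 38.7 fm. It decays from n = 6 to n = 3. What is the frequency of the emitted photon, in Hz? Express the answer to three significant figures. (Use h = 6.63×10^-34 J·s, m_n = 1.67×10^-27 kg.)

E_1 = h²/(8m_nL²) = 2.197×10^-14 J and ΔE = (6² − 3²)E_1 = 5.932×10^-13 J.
f = ΔE/h = 5.932×10^-13/6.63×10^-34 = 8.95×10^20 Hz.

f = 8.95×10^20 Hz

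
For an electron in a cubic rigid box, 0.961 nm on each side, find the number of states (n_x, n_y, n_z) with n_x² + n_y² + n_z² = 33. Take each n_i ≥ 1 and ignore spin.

degeneracy = 6

The level has n_x² + n_y² + n_z² = 33. The ordered positive-integer solutions are (1, 4, 4), (2, 2, 5), (2, 5, 2), (4, 1, 4), (4, 4, 1), (5, 2, 2).
That gives 6 states.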